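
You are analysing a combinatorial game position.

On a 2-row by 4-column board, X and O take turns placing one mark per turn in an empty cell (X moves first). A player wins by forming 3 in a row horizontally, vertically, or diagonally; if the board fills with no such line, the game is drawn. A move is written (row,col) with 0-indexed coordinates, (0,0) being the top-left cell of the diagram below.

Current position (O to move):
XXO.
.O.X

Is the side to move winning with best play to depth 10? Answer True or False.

O winning at [XXO./.O.X]: False

ply 1, O at XXO./.O.X | (0,3)=+0→XXOO/.O.X*; (1,0)=+0→XXO./OO.X; (1,2)=+0→XXO./.OOX
ply 2, X at XXOO/.O.X | (1,0)=+0→XXOO/XO.X*; (1,2)=+0→XXOO/.OXX
ply 3, O at XXOO/XO.X | (1,2)=+0→XXOO/XOOX*
ply 4: XXOO/XOOX is terminal +0 (X); from XXO./.O.X depth 10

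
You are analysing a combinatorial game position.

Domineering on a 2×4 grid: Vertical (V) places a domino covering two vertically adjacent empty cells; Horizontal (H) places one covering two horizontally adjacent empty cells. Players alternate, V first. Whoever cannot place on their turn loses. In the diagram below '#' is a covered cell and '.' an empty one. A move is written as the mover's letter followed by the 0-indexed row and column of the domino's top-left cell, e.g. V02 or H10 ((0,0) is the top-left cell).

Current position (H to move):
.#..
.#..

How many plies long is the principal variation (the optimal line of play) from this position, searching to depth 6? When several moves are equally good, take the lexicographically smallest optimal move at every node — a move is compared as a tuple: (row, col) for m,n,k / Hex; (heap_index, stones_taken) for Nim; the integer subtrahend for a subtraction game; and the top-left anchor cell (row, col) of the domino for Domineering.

PV length from [.#../.#..]: 3 plies

ply 1, H at .#../.#.. | H02=+1→.###/.#..*; H12=+1→.#../.###
ply 2, V at .###/.#.. | V00=-1→####/##..*
ply 3, H at ####/##.. | H12=+1→####/####*
ply 4: ####/#### is terminal -1 (V); from .#../.#.. depth 6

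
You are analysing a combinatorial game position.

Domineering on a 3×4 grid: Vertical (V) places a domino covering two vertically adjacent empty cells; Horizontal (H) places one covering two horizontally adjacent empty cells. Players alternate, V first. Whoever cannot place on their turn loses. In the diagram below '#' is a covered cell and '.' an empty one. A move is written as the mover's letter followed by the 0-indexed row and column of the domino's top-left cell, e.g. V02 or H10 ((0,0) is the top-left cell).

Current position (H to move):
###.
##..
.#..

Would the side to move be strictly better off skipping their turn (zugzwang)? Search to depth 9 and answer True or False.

zugzwang(###./##../.#.., H) = False

ply 1, H at ###./##../.#.. | H12=+1→###./####/.#..*; H22=-1→###./##../.###
ply 2: ###./####/.#.. is terminal -1 (V); from ###./##../.#.. depth 9
suppose H passes — search the same position with V to move:
pass> ply 1, V at ###./##../.#.. | V03=-1→####/##.#/.#..; V12=+1→###./###./.##.*; V13=+1→###./##.#/.#.#
pass> ply 2: ###./###./.##. is terminal -1 (H); from ###./##../.#.. depth 9
for H: play +1, pass -1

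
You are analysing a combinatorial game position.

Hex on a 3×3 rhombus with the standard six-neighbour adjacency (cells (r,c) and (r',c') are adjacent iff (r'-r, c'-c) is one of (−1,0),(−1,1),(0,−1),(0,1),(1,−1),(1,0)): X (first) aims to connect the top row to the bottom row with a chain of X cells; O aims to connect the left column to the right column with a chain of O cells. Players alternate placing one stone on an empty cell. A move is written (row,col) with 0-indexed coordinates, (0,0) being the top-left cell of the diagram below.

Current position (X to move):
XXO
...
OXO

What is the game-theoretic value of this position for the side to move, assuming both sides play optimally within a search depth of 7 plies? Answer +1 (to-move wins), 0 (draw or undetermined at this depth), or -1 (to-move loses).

value(XXO/.../OXO, X) = +1

[XXO/.../OXO] X move#1: (1,0):-1/XXO/X../OXO, (1,1):+1/XXO/.X./OXO*, (1,2):-1/XXO/..X/OXO
[XXO/.X./OXO] end (terminal -1, O#2); searched XXO/.../OXO to 7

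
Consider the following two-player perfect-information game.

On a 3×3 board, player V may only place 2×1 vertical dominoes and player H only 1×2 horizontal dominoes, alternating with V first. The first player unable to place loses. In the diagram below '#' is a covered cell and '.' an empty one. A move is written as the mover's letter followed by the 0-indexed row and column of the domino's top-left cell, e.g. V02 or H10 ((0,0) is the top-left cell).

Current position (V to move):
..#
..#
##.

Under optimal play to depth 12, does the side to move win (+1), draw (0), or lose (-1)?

value(..#/..#/##., V) = +1

[..#/..#/##.] V move#1: V00:+1/#.#/#.#/##.*, V01:+1/.##/.##/##.
[#.#/#.#/##.] end (terminal -1, H#2); searched ..#/..#/##. to 12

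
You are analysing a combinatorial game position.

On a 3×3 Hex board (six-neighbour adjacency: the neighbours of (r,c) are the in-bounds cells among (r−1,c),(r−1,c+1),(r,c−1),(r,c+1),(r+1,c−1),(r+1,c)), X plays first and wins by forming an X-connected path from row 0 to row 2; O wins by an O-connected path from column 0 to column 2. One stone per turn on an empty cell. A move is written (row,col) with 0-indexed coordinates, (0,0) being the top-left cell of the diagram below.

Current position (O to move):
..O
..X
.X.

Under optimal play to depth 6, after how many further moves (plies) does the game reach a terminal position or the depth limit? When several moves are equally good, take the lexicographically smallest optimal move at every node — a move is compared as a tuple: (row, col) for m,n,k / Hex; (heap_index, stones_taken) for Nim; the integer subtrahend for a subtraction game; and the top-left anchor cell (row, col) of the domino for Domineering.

[..O/..X/.X.] O move#1: (0,0):+1/O.O/..X/.X.*, (0,1):+1/.OO/..X/.X., (1,0):+1/..O/O.X/.X., (1,1):+1/..O/.OX/.X., (2,0):+1/..O/..X/OX., (2,2):-1/..O/..X/.XO
[O.O/..X/.X.] X move#2: (0,1):-1/OXO/..X/.X.*, (1,0):-1/O.O/X.X/.X., (1,1):-1/O.O/.XX/.X., (2,0):-1/O.O/..X/XX., (2,2):-1/O.O/..X/.XX
[OXO/..X/.X.] O move#3: (1,0):-1/OXO/O.X/.X., (1,1):+1/OXO/.OX/.X.*, (2,0):-1/OXO/..X/OX., (2,2):-1/OXO/..X/.XO
[OXO/.OX/.X.] X move#4: (1,0):-1/OXO/XOX/.X.*, (2,0):-1/OXO/.OX/XX., (2,2):-1/OXO/.OX/.XX
[OXO/XOX/.X.] O move#5: (2,0):+1/OXO/XOX/OX.*, (2,2):-1/OXO/XOX/.XO
[OXO/XOX/OX.] end (terminal -1, X#6); searched ..O/..X/.X. to 6

PV length from [..O/..X/.X.]: 5 plies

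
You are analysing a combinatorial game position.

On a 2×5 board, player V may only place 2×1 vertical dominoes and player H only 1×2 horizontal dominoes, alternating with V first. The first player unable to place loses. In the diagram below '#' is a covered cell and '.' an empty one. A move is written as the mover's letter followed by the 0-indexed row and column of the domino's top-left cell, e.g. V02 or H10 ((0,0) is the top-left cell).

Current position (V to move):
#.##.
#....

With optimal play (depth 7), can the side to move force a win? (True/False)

V winning at [#.##./#....]: False

ply 1, V at #.##./#.... | V01=-1→####./##...*; V04=-1→#.###/#...#
ply 2, H at ####./##... | H12=-1→####./####.; H13=+1→####./##.##*
ply 3: ####./##.## is terminal -1 (V); from #.##./#.... depth 7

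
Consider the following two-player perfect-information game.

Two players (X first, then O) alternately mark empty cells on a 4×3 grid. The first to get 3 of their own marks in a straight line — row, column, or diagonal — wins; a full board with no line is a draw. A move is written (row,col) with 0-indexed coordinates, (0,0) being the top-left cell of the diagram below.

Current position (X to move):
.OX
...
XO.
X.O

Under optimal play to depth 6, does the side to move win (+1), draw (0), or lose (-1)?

value(.OX/.../XO./X.O, X) = +1

ply 1, X at .OX/.../XO./X.O | (0,0)=-1→XOX/.../XO./X.O; (1,0)=+1→.OX/X../XO./X.O*; (1,1)=+1→.OX/.X./XO./X.O; (1,2)=-1→.OX/..X/XO./X.O; (2,2)=-1→.OX/.../XOX/X.O; (3,1)=-1→.OX/.../XO./XXO
ply 2: .OX/X../XO./X.O is terminal -1 (O); from .OX/.../XO./X.O depth 6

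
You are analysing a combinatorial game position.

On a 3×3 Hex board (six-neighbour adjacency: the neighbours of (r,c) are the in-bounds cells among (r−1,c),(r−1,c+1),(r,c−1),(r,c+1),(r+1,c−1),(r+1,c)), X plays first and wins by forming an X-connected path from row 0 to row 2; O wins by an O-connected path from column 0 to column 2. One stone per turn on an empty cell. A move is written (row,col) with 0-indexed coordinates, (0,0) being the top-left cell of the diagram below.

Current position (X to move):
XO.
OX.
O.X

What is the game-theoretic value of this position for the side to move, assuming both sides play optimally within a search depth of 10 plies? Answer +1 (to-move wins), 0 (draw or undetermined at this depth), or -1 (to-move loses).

ply 1, X at XO./OX./O.X | (0,2)=+1→XOX/OX./O.X*; (1,2)=-1→XO./OXX/O.X; (2,1)=-1→XO./OX./OXX
ply 2, O at XOX/OX./O.X | (1,2)=-1→XOX/OXO/O.X*; (2,1)=-1→XOX/OX./OOX
ply 3, X at XOX/OXO/O.X | (2,1)=+1→XOX/OXO/OXX*
ply 4: XOX/OXO/OXX is terminal -1 (O); from XO./OX./O.X depth 10

value(XO./OX./O.X, X) = +1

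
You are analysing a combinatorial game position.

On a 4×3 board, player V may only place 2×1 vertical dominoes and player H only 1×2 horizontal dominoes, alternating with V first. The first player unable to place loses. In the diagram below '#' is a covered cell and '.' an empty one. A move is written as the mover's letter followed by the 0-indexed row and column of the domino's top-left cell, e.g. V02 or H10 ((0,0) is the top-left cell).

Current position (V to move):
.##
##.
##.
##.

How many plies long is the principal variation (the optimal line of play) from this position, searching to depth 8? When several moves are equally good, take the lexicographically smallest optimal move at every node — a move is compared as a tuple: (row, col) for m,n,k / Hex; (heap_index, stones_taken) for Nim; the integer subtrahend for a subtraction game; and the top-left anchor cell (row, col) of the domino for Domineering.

PV length from [.##/##./##./##.]: 1 ply

ply 1, V at .##/##./##./##. | V12=+1→.##/###/###/##.*; V22=+1→.##/##./###/###
ply 2: .##/###/###/##. is terminal -1 (H); from .##/##./##./##. depth 8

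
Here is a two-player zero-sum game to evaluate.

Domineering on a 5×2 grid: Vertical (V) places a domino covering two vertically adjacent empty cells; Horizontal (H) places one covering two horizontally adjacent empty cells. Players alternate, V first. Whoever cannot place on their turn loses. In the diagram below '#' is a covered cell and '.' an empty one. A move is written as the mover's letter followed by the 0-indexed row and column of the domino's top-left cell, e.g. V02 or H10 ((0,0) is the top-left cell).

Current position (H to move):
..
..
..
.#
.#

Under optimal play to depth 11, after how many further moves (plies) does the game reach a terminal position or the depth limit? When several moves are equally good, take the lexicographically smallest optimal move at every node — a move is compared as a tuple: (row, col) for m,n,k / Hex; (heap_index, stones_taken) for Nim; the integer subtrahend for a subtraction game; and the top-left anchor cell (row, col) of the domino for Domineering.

PV length from [../../../.#/.#]: 3 plies

p1 H@[../../../.#/.#]: H00[##/../../.#/.#]-1 H10[../##/../.#/.#]+1* H20[../../##/.#/.#]-1
p2 V@[../##/../.#/.#]: V20[../##/#./##/.#]-1* V30[../##/../##/##]-1
p3 H@[../##/#./##/.#]: H00[##/##/#./##/.#]+1*
p4 V@[##/##/#./##/.#] terminal -1; root [../../../.#/.#] d11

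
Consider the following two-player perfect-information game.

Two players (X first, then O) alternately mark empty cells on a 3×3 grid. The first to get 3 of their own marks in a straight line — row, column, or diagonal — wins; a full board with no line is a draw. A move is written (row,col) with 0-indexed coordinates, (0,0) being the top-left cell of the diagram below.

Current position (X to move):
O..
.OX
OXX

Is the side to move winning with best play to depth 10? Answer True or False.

X winning at [O../.OX/OXX]: True

p1 X@[O../.OX/OXX]: (0,1)[OX./.OX/OXX]-1 (0,2)[O.X/.OX/OXX]+1* (1,0)[O../XOX/OXX]-1
p2 O@[O.X/.OX/OXX] terminal -1; root [O../.OX/OXX] d10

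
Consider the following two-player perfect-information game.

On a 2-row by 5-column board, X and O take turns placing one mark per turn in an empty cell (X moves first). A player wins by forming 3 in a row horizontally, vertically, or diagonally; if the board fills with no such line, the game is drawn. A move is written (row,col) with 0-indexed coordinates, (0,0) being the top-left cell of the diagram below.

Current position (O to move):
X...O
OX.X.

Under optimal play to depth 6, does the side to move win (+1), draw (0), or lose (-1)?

ply 1, O at X...O/OX.X. | (0,1)=-1→XO..O/OX.X.; (0,2)=-1→X.O.O/OX.X.; (0,3)=-1→X..OO/OX.X.; (1,2)=+0→X...O/OXOX.*; (1,4)=-1→X...O/OX.XO
ply 2, X at X...O/OXOX. | (0,1)=+0→XX..O/OXOX.*; (0,2)=+0→X.X.O/OXOX.; (0,3)=+0→X..XO/OXOX.; (1,4)=+0→X...O/OXOXX
ply 3, O at XX..O/OXOX. | (0,2)=+0→XXO.O/OXOX.*; (0,3)=-1→XX.OO/OXOX.; (1,4)=-1→XX..O/OXOXO
ply 4, X at XXO.O/OXOX. | (0,3)=+0→XXOXO/OXOX.*; (1,4)=-1→XXO.O/OXOXX
ply 5, O at XXOXO/OXOX. | (1,4)=+0→XXOXO/OXOXO*
ply 6: XXOXO/OXOXO is terminal +0 (X); from X...O/OX.X. depth 6

value(X...O/OX.X., O) = 0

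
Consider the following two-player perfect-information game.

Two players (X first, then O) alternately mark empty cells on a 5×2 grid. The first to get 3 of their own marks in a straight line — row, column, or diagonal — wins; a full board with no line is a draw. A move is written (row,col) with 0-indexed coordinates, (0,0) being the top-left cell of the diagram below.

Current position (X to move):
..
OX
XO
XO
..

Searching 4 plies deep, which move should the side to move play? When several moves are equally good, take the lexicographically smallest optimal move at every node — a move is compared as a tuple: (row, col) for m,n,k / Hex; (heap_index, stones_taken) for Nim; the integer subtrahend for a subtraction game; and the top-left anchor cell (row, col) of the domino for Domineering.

[../OX/XO/XO/..] X move#1: (0,0):-1/X./OX/XO/XO/.., (0,1):-1/.X/OX/XO/XO/.., (4,0):+1/../OX/XO/XO/X.*, (4,1):+0/../OX/XO/XO/.X
[../OX/XO/XO/X.] end (terminal -1, O#2); searched ../OX/XO/XO/.. to 4

X's best at [../OX/XO/XO/..]: (4,0)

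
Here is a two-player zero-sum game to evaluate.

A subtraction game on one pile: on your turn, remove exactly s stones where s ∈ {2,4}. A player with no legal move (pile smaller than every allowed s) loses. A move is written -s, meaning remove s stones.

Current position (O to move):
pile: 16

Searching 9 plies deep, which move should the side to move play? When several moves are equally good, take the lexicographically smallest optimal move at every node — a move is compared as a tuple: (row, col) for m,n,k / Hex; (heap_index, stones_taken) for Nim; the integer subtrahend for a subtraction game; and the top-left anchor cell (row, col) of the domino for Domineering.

O's best at [16]: -4

p1 O@[16]: -2[14]-1 -4[12]+1*
p2 X@[12]: -2[10]-1* -4[8]-1
p3 O@[10]: -2[8]-1 -4[6]+1*
p4 X@[6]: -2[4]-1* -4[2]-1
p5 O@[4]: -2[2]-1 -4[0]+1*
p6 X@[0] terminal -1; root [16] d9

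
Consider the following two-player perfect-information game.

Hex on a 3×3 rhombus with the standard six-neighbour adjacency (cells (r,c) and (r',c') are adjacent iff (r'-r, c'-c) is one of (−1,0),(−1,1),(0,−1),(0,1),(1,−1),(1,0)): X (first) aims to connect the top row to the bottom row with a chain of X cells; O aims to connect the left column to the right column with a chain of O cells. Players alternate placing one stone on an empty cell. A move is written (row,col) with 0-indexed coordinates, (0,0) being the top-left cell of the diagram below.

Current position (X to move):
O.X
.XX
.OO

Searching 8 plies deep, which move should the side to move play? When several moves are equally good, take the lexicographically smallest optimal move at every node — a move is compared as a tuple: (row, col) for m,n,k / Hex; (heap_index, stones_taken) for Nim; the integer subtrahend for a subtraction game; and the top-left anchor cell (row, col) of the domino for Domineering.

X's best at [O.X/.XX/.OO]: (2,0)

ply 1, X at O.X/.XX/.OO | (0,1)=-1→OXX/.XX/.OO; (1,0)=-1→O.X/XXX/.OO; (2,0)=+1→O.X/.XX/XOO*
ply 2: O.X/.XX/XOO is terminal -1 (O); from O.X/.XX/.OO depth 8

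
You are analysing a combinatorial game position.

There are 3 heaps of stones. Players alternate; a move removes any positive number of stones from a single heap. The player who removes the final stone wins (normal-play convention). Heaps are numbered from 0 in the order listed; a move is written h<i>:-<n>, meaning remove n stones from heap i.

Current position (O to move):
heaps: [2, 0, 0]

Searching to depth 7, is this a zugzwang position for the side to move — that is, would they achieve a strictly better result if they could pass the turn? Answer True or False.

zugzwang((2,0,0), O) = False

p1 O@[(2,0,0)]: h0:-1[(1,0,0)]-1 h0:-2[(0,0,0)]+1*
p2 X@[(0,0,0)] terminal -1; root [(2,0,0)] d7
suppose O passes — search the same position with X to move:
pass> p1 X@[(2,0,0)]: h0:-1[(1,0,0)]-1 h0:-2[(0,0,0)]+1*
pass> p2 O@[(0,0,0)] terminal -1; root [(2,0,0)] d7
for O: play +1, pass -1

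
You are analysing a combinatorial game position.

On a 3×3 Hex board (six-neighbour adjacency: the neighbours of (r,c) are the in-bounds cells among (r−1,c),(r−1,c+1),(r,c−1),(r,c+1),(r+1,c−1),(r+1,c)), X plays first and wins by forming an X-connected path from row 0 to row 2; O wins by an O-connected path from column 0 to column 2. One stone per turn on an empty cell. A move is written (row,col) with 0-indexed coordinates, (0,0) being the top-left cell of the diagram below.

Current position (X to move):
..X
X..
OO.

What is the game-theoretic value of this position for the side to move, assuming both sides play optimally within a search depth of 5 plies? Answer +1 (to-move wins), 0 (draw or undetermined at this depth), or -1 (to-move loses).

value(..X/X../OO., X) = -1

ply 1, X at ..X/X../OO. | (0,0)=-1→X.X/X../OO.*; (0,1)=-1→.XX/X../OO.; (1,1)=-1→..X/XX./OO.; (1,2)=-1→..X/X.X/OO.; (2,2)=-1→..X/X../OOX
ply 2, O at X.X/X../OO. | (0,1)=+1→XOX/X../OO.*; (1,1)=+1→X.X/XO./OO.; (1,2)=+1→X.X/X.O/OO.; (2,2)=+1→X.X/X../OOO
ply 3, X at XOX/X../OO. | (1,1)=-1→XOX/XX./OO.*; (1,2)=-1→XOX/X.X/OO.; (2,2)=-1→XOX/X../OOX
ply 4, O at XOX/XX./OO. | (1,2)=+1→XOX/XXO/OO.*; (2,2)=+1→XOX/XX./OOO
ply 5: XOX/XXO/OO. is terminal -1 (X); from ..X/X../OO. depth 5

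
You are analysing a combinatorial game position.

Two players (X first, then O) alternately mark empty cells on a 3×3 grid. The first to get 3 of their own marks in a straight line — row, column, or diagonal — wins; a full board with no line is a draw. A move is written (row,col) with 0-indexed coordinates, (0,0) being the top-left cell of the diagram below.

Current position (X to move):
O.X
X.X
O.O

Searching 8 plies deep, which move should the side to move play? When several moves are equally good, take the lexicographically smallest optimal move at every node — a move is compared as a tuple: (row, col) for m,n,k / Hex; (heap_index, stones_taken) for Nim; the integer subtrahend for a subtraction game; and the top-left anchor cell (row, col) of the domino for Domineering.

X's best at [O.X/X.X/O.O]: (1,1)

[O.X/X.X/O.O] X move#1: (0,1):-1/OXX/X.X/O.O, (1,1):+1/O.X/XXX/O.O*, (2,1):-1/O.X/X.X/OXO
[O.X/XXX/O.O] end (terminal -1, O#2); searched O.X/X.X/O.O to 8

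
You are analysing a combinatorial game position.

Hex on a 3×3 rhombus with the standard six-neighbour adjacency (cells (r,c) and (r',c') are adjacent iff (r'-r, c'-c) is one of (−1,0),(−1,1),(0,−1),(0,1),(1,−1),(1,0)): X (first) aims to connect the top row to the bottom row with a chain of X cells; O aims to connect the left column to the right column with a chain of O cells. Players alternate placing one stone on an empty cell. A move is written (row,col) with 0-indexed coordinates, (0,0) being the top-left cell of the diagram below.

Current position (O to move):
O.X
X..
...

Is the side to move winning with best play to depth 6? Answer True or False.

O winning at [O.X/X../...]: False

ply 1, O at O.X/X../... | (0,1)=-1→OOX/X../...*; (1,1)=-1→O.X/XO./...; (1,2)=-1→O.X/X.O/...; (2,0)=-1→O.X/X../O..; (2,1)=-1→O.X/X../.O.; (2,2)=-1→O.X/X../..O
ply 2, X at OOX/X../... | (1,1)=+1→OOX/XX./...*; (1,2)=+1→OOX/X.X/...; (2,0)=+1→OOX/X../X..; (2,1)=+1→OOX/X../.X.; (2,2)=+1→OOX/X../..X
ply 3, O at OOX/XX./... | (1,2)=-1→OOX/XXO/...*; (2,0)=-1→OOX/XX./O..; (2,1)=-1→OOX/XX./.O.; (2,2)=-1→OOX/XX./..O
ply 4, X at OOX/XXO/... | (2,0)=+1→OOX/XXO/X..*; (2,1)=+1→OOX/XXO/.X.; (2,2)=+1→OOX/XXO/..X
ply 5: OOX/XXO/X.. is terminal -1 (O); from O.X/X../... depth 6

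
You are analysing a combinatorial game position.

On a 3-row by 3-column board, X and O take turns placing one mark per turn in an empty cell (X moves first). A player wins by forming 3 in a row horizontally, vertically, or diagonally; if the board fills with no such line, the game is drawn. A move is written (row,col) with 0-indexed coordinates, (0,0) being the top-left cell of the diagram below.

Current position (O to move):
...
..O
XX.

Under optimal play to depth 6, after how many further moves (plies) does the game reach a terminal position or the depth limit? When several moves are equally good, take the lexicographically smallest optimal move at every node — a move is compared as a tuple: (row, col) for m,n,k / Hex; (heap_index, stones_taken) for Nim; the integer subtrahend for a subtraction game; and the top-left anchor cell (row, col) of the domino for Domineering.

ply 1, O at .../..O/XX. | (0,0)=-1→O../..O/XX.; (0,1)=-1→.O./..O/XX.; (0,2)=-1→..O/..O/XX.; (1,0)=-1→.../O.O/XX.; (1,1)=-1→.../.OO/XX.; (2,2)=+1→.../..O/XXO*
ply 2, X at .../..O/XXO | (0,0)=-1→X../..O/XXO*; (0,1)=-1→.X./..O/XXO; (0,2)=-1→..X/..O/XXO; (1,0)=-1→.../X.O/XXO; (1,1)=-1→.../.XO/XXO
ply 3, O at X../..O/XXO | (0,1)=-1→XO./..O/XXO; (0,2)=+1→X.O/..O/XXO*; (1,0)=+1→X../O.O/XXO; (1,1)=-1→X../.OO/XXO
ply 4: X.O/..O/XXO is terminal -1 (X); from .../..O/XX. depth 6

PV length from [.../..O/XX.]: 3 plies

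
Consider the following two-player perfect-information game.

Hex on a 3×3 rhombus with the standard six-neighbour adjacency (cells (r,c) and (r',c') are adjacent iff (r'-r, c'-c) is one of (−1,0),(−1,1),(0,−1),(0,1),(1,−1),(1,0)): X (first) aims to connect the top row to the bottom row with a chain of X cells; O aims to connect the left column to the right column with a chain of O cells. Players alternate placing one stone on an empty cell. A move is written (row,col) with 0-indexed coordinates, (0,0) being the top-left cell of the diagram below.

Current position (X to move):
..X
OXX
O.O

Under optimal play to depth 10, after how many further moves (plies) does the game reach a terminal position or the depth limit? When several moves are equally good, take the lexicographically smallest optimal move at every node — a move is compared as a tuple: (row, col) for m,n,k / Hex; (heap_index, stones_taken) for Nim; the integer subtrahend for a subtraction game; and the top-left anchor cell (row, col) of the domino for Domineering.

ply 1, X at ..X/OXX/O.O | (0,0)=-1→X.X/OXX/O.O; (0,1)=-1→.XX/OXX/O.O; (2,1)=+1→..X/OXX/OXO*
ply 2: ..X/OXX/OXO is terminal -1 (O); from ..X/OXX/O.O depth 10

PV length from [..X/OXX/O.O]: 1 ply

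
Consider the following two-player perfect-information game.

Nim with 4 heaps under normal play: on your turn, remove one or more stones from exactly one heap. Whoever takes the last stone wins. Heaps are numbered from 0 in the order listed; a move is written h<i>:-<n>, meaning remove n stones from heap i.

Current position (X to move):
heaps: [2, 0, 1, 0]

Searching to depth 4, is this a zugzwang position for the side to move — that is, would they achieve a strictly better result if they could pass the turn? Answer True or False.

ply 1, X at (2,0,1,0) | h0:-1=+1→(1,0,1,0)*; h0:-2=-1→(0,0,1,0); h2:-1=-1→(2,0,0,0)
ply 2, O at (1,0,1,0) | h0:-1=-1→(0,0,1,0)*; h2:-1=-1→(1,0,0,0)
ply 3, X at (0,0,1,0) | h2:-1=+1→(0,0,0,0)*
ply 4: (0,0,0,0) is terminal -1 (O); from (2,0,1,0) depth 4
if X skipped the turn, O would face:
~ ply 1, O at (2,0,1,0) | h0:-1=+1→(1,0,1,0)*; h0:-2=-1→(0,0,1,0); h2:-1=-1→(2,0,0,0)
~ ply 2, X at (1,0,1,0) | h0:-1=-1→(0,0,1,0)*; h2:-1=-1→(1,0,0,0)
~ ply 3, O at (0,0,1,0) | h2:-1=+1→(0,0,0,0)*
~ ply 4: (0,0,0,0) is terminal -1 (X); from (2,0,1,0) depth 4
compare (X): move=+1 vs pass=-1

zugzwang((2,0,1,0), X) = False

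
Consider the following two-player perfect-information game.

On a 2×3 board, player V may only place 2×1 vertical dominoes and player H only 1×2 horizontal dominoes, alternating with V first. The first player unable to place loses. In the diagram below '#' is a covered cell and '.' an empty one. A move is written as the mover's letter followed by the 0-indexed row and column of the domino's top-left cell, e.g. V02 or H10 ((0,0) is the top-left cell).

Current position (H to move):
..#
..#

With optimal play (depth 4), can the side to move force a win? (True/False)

p1 H@[..#/..#]: H00[###/..#]+1* H10[..#/###]+1
p2 V@[###/..#] terminal -1; root [..#/..#] d4

H winning at [..#/..#]: True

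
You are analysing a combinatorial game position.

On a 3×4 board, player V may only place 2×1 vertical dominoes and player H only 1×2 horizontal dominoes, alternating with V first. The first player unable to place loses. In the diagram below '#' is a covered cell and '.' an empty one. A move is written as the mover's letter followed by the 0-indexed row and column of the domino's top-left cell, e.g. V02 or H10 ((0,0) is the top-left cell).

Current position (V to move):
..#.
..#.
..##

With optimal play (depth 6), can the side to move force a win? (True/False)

[..#./..#./..##] V move#1: V00:+1/#.#./#.#./..##*, V01:+1/.##./.##./..##, V03:-1/..##/..##/..##, V10:+1/..#./#.#./#.##, V11:+1/..#./.##./.###
[#.#./#.#./..##] H move#2: H20:-1/#.#./#.#./####*
[#.#./#.#./####] V move#3: V01:+1/###./###./####*, V03:+1/#.##/#.##/####
[###./###./####] end (terminal -1, H#4); searched ..#./..#./..## to 6

V winning at [..#./..#./..##]: True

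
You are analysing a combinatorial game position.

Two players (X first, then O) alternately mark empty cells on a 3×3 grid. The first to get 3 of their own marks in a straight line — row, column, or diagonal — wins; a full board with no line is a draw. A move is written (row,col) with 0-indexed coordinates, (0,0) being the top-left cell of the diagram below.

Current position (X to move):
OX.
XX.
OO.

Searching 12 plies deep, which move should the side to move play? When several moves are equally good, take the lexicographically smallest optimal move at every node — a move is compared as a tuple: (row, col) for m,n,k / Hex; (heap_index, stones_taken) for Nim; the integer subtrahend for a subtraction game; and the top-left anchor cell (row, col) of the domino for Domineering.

X's best at [OX./XX./OO.]: (1,2)

[OX./XX./OO.] X move#1: (0,2):-1/OXX/XX./OO., (1,2):+1/OX./XXX/OO.*, (2,2):+0/OX./XX./OOX
[OX./XXX/OO.] end (terminal -1, O#2); searched OX./XX./OO. to 12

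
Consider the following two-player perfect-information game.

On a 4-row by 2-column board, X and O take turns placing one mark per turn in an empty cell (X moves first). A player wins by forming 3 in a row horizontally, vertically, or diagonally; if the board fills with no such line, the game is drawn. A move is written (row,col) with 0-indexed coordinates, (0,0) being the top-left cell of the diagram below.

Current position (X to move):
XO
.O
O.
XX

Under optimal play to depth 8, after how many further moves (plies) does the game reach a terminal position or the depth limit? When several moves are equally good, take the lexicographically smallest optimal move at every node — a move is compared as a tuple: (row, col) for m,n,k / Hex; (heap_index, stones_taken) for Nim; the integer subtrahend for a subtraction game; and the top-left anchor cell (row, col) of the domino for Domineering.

PV length from [XO/.O/O./XX]: 2 plies

p1 X@[XO/.O/O./XX]: (1,0)[XO/XO/O./XX]-1 (2,1)[XO/.O/OX/XX]+0*
p2 O@[XO/.O/OX/XX]: (1,0)[XO/OO/OX/XX]+0*
p3 X@[XO/OO/OX/XX] terminal +0; root [XO/.O/O./XX] d8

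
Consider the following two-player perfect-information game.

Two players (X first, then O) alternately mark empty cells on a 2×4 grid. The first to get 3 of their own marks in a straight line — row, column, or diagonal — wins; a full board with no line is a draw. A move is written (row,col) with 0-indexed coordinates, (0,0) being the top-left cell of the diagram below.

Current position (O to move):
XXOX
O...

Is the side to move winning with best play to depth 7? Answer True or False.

p1 O@[XXOX/O...]: (1,1)[XXOX/OO..]+0* (1,2)[XXOX/O.O.]+0 (1,3)[XXOX/O..O]+0
p2 X@[XXOX/OO..]: (1,2)[XXOX/OOX.]+0* (1,3)[XXOX/OO.X]-1
p3 O@[XXOX/OOX.]: (1,3)[XXOX/OOXO]+0*
p4 X@[XXOX/OOXO] terminal +0; root [XXOX/O...] d7

O winning at [XXOX/O...]: False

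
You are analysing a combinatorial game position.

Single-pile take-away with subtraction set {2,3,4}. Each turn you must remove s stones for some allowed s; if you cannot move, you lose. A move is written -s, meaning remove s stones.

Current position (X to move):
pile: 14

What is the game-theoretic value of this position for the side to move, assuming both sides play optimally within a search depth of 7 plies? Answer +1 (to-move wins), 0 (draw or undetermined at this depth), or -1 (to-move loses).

value(14, X) = +1

[14] X move#1: -2:+1/12*, -3:-1/11, -4:-1/10
[12] O move#2: -2:-1/10*, -3:-1/9, -4:-1/8
[10] X move#3: -2:-1/8, -3:+1/7*, -4:+1/6
[7] O move#4: -2:-1/5*, -3:-1/4, -4:-1/3
[5] X move#5: -2:-1/3, -3:-1/2, -4:+1/1*
[1] end (terminal -1, O#6); searched 14 to 7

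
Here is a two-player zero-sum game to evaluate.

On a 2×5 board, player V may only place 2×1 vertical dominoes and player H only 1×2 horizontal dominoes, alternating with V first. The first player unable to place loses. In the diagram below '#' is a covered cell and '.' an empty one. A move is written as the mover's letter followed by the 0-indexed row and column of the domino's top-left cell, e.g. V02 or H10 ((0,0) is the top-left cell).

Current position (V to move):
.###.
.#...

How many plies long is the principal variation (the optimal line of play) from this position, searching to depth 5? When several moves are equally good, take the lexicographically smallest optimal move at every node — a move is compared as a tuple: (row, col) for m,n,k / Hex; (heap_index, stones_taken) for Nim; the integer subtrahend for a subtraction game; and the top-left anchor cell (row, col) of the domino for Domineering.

p1 V@[.###./.#...]: V00[####./##...]-1 V04[.####/.#..#]+1*
p2 H@[.####/.#..#]: H12[.####/.####]-1*
p3 V@[.####/.####]: V00[#####/#####]+1*
p4 H@[#####/#####] terminal -1; root [.###./.#...] d5

PV length from [.###./.#...]: 3 plies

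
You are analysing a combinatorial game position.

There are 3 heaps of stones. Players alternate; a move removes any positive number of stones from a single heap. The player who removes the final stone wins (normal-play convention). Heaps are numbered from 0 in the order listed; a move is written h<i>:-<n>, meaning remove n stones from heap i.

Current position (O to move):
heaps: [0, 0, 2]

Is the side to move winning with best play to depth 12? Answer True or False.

ply 1, O at (0,0,2) | h2:-1=-1→(0,0,1); h2:-2=+1→(0,0,0)*
ply 2: (0,0,0) is terminal -1 (X); from (0,0,2) depth 12

O winning at [(0,0,2)]: True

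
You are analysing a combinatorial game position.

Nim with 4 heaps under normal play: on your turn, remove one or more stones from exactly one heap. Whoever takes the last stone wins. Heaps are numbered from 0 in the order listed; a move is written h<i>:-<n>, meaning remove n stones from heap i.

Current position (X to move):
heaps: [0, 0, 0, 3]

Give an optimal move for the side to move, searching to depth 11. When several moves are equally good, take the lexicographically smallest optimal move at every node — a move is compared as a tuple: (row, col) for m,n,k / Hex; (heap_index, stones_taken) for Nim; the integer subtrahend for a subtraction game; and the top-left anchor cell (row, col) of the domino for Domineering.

X's best at [(0,0,0,3)]: h3:-3

ply 1, X at (0,0,0,3) | h3:-1=-1→(0,0,0,2); h3:-2=-1→(0,0,0,1); h3:-3=+1→(0,0,0,0)*
ply 2: (0,0,0,0) is terminal -1 (O); from (0,0,0,3) depth 11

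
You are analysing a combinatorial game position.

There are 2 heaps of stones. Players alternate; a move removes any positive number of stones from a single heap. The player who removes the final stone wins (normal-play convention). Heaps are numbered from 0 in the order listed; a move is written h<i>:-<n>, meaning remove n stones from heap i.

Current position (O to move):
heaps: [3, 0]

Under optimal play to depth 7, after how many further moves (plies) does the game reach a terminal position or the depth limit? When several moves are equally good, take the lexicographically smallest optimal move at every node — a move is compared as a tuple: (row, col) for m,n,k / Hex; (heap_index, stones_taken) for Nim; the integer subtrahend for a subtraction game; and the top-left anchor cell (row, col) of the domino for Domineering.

ply 1, O at (3,0) | h0:-1=-1→(2,0); h0:-2=-1→(1,0); h0:-3=+1→(0,0)*
ply 2: (0,0) is terminal -1 (X); from (3,0) depth 7

PV length from [(3,0)]: 1 ply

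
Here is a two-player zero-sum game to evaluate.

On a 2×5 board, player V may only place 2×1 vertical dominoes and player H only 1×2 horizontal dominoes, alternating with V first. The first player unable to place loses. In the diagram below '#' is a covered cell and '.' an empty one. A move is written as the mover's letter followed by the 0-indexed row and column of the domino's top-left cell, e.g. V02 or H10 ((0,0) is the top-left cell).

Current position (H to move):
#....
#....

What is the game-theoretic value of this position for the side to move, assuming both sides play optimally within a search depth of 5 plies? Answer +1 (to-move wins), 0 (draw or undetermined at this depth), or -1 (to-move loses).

p1 H@[#..../#....]: H01[###../#....]-1 H02[#.##./#....]+1* H03[#..##/#....]-1 H11[#..../###..]-1 H12[#..../#.##.]+1 H13[#..../#..##]-1
p2 V@[#.##./#....]: V01[####./##...]-1* V04[#.###/#...#]-1
p3 H@[####./##...]: H12[####./####.]-1 H13[####./##.##]+1*
p4 V@[####./##.##] terminal -1; root [#..../#....] d5

value(#..../#...., H) = +1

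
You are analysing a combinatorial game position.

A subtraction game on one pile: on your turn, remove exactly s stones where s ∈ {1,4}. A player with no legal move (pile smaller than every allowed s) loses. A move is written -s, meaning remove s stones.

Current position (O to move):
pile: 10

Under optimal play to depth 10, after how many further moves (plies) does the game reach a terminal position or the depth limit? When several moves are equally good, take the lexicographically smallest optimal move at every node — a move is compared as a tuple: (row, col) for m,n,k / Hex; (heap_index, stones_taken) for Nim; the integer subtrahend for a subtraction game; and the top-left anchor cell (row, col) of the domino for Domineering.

[10] O move#1: -1:-1/9*, -4:-1/6
[9] X move#2: -1:-1/8, -4:+1/5*
[5] O move#3: -1:-1/4*, -4:-1/1
[4] X move#4: -1:-1/3, -4:+1/0*
[0] end (terminal -1, O#5); searched 10 to 10

PV length from [10]: 4 plies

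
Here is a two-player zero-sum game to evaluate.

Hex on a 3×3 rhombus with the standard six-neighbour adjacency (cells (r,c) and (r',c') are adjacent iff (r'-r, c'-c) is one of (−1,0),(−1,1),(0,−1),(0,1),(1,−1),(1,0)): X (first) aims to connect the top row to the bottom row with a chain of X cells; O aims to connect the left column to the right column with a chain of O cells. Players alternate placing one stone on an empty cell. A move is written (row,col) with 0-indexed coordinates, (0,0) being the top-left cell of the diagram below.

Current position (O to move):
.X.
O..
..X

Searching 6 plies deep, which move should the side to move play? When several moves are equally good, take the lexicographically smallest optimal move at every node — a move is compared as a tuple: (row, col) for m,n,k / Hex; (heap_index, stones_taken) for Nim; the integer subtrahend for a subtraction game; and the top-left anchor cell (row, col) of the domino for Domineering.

[.X./O../..X] O move#1: (0,0):-1/OX./O../..X, (0,2):-1/.XO/O../..X, (1,1):+1/.X./OO./..X*, (1,2):-1/.X./O.O/..X, (2,0):-1/.X./O../O.X, (2,1):-1/.X./O../.OX
[.X./OO./..X] X move#2: (0,0):-1/XX./OO./..X*, (0,2):-1/.XX/OO./..X, (1,2):-1/.X./OOX/..X, (2,0):-1/.X./OO./X.X, (2,1):-1/.X./OO./.XX
[XX./OO./..X] O move#3: (0,2):+1/XXO/OO./..X*, (1,2):+1/XX./OOO/..X, (2,0):+1/XX./OO./O.X, (2,1):+1/XX./OO./.OX
[XXO/OO./..X] end (terminal -1, X#4); searched .X./O../..X to 6

O's best at [.X./O../..X]: (1,1)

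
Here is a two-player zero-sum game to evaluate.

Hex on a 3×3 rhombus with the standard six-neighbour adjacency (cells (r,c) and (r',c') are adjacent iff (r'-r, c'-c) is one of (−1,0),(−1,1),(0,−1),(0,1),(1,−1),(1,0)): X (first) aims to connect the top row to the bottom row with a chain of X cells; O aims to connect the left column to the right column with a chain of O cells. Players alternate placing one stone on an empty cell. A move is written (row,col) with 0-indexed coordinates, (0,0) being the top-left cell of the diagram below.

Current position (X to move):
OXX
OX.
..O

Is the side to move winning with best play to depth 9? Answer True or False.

p1 X@[OXX/OX./..O]: (1,2)[OXX/OXX/..O]+1* (2,0)[OXX/OX./X.O]+1 (2,1)[OXX/OX./.XO]+1
p2 O@[OXX/OXX/..O]: (2,0)[OXX/OXX/O.O]-1* (2,1)[OXX/OXX/.OO]-1
p3 X@[OXX/OXX/O.O]: (2,1)[OXX/OXX/OXO]+1*
p4 O@[OXX/OXX/OXO] terminal -1; root [OXX/OX./..O] d9

X winning at [OXX/OX./..O]: True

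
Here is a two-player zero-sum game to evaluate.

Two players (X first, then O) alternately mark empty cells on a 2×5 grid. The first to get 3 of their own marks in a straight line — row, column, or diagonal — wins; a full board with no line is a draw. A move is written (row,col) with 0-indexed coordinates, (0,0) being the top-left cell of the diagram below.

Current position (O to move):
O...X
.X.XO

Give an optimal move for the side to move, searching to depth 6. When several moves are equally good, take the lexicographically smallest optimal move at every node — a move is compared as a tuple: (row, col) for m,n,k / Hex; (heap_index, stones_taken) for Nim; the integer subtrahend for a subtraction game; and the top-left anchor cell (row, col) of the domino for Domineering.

[O...X/.X.XO] O move#1: (0,1):-1/OO..X/.X.XO, (0,2):-1/O.O.X/.X.XO, (0,3):-1/O..OX/.X.XO, (1,0):-1/O...X/OX.XO, (1,2):+0/O...X/.XOXO*
[O...X/.XOXO] X move#2: (0,1):+0/OX..X/.XOXO*, (0,2):+0/O.X.X/.XOXO, (0,3):+0/O..XX/.XOXO, (1,0):+0/O...X/XXOXO
[OX..X/.XOXO] O move#3: (0,2):+0/OXO.X/.XOXO*, (0,3):+0/OX.OX/.XOXO, (1,0):+0/OX..X/OXOXO
[OXO.X/.XOXO] X move#4: (0,3):+0/OXOXX/.XOXO*, (1,0):+0/OXO.X/XXOXO
[OXOXX/.XOXO] O move#5: (1,0):+0/OXOXX/OXOXO*
[OXOXX/OXOXO] end (terminal +0, X#6); searched O...X/.X.XO to 6

O's best at [O...X/.X.XO]: (1,2)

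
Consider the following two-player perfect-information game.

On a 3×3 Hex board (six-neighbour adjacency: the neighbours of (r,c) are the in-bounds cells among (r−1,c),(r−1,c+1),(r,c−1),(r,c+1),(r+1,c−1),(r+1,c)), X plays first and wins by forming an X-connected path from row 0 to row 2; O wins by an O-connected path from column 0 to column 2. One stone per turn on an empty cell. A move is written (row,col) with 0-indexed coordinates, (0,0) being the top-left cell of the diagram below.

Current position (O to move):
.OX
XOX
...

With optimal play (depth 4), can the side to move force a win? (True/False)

[.OX/XOX/...] O move#1: (0,0):-1/OOX/XOX/...*, (2,0):-1/.OX/XOX/O.., (2,1):-1/.OX/XOX/.O., (2,2):-1/.OX/XOX/..O
[OOX/XOX/...] X move#2: (2,0):+1/OOX/XOX/X..*, (2,1):+1/OOX/XOX/.X., (2,2):+1/OOX/XOX/..X
[OOX/XOX/X..] O move#3: (2,1):-1/OOX/XOX/XO.*, (2,2):-1/OOX/XOX/X.O
[OOX/XOX/XO.] X move#4: (2,2):+1/OOX/XOX/XOX*
[OOX/XOX/XOX] end (terminal -1, O#5); searched .OX/XOX/... to 4

O winning at [.OX/XOX/...]: False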